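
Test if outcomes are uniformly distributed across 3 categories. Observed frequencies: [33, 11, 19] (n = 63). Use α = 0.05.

Expected = 21 each. χ² = Σ(O-E)²/E = 11.81. df = 2, critical value = 5.991. Reject H₀.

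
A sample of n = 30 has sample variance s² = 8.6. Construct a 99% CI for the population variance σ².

df = 29. χ²_{0.005} = 52.336, χ²_{0.995} = 13.121. CI for σ² = ((n-1)s²/χ²_{α/2}, (n-1)s²/χ²_{1-α/2}) = (29·8.6/52.336, 29·8.6/13.121) = (4.77, 19.01)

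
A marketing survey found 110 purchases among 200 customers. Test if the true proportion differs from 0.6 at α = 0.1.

p̂ = 0.55, p₀ = 0.6. z = (p̂ - p₀)/√(p₀(1-p₀)/n) = -1.443. Critical: ±1.645. Fail to reject H₀.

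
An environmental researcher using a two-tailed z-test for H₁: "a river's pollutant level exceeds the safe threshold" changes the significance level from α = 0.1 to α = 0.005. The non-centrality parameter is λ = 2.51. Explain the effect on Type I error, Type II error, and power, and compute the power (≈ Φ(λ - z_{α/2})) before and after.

Decreasing α from 0.1 to 0.005:
• Type I error rate decreases (α is the Type I rate by definition).
• Critical value moves from z_{α/2} = 1.645 to 2.807, so power = Φ(λ - z_{α/2}) goes from Φ(2.51 - 1.645) = 0.806 to Φ(2.51 - 2.807) = 0.383.
• Type II error rate β = 1 - power therefore increases (0.194 → 0.617).
Appropriate when false positives are costly — here, shutting down a compliant factory unnecessarily.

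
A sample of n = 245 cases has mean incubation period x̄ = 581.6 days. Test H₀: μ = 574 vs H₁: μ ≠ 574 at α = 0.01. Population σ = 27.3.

z = (x̄ - μ₀)/(σ/√n) = (581.6 - 574)/(27.3/√245) = 4.357. Critical value: ±2.576. Since |4.357| > 2.576, Reject H₀.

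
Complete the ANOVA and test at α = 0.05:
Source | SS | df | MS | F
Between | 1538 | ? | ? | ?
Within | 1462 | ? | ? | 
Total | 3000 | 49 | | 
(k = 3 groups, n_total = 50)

df_between = 2, df_within = 47. MS_between = 769.0, MS_within = 31.11. F = 24.722, F_crit ≈ 3.195. Reject H₀.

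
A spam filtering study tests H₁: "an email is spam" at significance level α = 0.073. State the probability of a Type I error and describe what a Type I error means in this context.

P(Type I error) = α = 0.073. A Type I error is rejecting H₀ when H₀ is actually true (false positive) — here, concluding that an email is spam when in fact this is not the case. Consequence: a legitimate email is sent to the spam folder and the user misses it.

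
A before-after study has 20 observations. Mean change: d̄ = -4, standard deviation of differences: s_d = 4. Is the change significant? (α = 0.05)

t = d̄/(s_d/√n) = -4/(4/√20) = -4.472. df = 19, critical t = ±2.093. Reject H₀.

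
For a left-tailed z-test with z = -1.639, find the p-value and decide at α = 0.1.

p = P(Z < -1.639) = Φ(-1.639) ≈ 0.0506. Since p < 0.1, reject H₀ (significant) at α = 0.1.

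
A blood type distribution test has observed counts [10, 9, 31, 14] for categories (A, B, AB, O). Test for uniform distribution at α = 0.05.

Expected = 16 each. χ² = Σ(O-E)²/E = 19.625. df = 3, critical value = 7.815. Reject H₀.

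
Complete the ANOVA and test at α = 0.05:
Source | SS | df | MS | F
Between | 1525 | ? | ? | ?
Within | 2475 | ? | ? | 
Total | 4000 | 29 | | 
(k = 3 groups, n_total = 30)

df_between = 2, df_within = 27. MS_between = 762.5, MS_within = 91.67. F = 8.318, F_crit ≈ 3.354. Reject H₀.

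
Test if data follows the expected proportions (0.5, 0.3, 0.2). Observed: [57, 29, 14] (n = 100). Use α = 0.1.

Expected: [50.0, 30.0, 20.0]. χ² = 2.813. df = 2, critical = 4.605. Fail to reject H₀.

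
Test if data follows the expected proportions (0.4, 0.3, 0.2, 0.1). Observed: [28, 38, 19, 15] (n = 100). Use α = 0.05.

Expected: [40.0, 30.0, 20.0, 10.0]. χ² = 8.283. df = 3, critical = 7.815. Reject H₀.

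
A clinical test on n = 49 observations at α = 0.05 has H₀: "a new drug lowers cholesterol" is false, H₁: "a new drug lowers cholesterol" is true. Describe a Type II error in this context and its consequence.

Type II error: failing to reject H₀ when it is false — concluding that a new drug lowers cholesterol is not supported when in fact it is. Consequence: shelving an effective drug — patients miss out on a treatment that would have helped.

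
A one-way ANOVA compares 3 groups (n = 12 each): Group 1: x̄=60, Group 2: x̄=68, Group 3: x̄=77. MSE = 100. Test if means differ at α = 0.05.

Grand mean = 68.33. SS_between = 1736.0, MS_between = 868.0. F = 8.68, F_crit ≈ 3.285. Reject H₀.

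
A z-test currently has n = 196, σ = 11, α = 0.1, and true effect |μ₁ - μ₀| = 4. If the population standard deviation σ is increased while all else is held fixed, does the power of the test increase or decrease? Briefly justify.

Power decreases: a larger σ inflates the standard error σ/√n, pulling the sampling distribution under H₁ back toward the critical value.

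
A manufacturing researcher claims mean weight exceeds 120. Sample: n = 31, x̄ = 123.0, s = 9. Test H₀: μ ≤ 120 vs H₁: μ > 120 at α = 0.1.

t = (123.0 - 120)/(9/√31) = 1.856, df = 30. Critical t = 1.31. Reject H₀.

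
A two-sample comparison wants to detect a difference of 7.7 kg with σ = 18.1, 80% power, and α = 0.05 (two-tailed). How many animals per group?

n per group = 2(z_α/2 + z_β)²σ²/d² = 2×(1.96 + 0.84)²×18.1²/7.7² = 86.6 → n = 87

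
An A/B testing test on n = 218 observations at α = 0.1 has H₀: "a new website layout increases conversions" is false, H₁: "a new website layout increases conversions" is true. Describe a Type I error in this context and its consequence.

Type I error: rejecting H₀ when it is true — concluding that a new website layout increases conversions when in fact it is not. Consequence: rolling out a layout that doesn't actually help — wasted engineering effort.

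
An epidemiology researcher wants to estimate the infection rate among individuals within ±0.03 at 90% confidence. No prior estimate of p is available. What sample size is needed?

Conservative approach: use p = 0.5 (maximizes p(1-p) = 0.25). n = z²(0.25)/E² = 1.645²×0.25/0.03² = 751.7 → n = 752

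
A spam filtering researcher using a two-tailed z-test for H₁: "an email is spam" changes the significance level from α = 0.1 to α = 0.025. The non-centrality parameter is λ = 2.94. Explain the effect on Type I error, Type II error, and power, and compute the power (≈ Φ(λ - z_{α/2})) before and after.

Decreasing α from 0.1 to 0.025:
• Type I error rate decreases (α is the Type I rate by definition).
• Critical value moves from z_{α/2} = 1.645 to 2.241, so power = Φ(λ - z_{α/2}) goes from Φ(2.94 - 1.645) = 0.902 to Φ(2.94 - 2.241) = 0.758.
• Type II error rate β = 1 - power therefore increases (0.098 → 0.242).
Appropriate when false positives are costly — here, a legitimate email is sent to the spam folder and the user misses it.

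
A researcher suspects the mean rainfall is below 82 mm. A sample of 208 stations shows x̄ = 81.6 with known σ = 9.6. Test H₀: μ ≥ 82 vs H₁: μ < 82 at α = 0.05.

z = -0.601. Critical value: -1.645. Fail to reject H₀.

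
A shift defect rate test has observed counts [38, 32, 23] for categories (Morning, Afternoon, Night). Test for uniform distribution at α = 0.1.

Expected = 31 each. χ² = Σ(O-E)²/E = 3.677. df = 2, critical value = 4.605. Fail to reject H₀.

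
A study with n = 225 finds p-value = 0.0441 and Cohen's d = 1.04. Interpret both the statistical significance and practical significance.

Statistically significant (p = 0.0441 < 0.05). Cohen's d = 1.04 indicates a large effect size. Both statistical and practical significance should be considered.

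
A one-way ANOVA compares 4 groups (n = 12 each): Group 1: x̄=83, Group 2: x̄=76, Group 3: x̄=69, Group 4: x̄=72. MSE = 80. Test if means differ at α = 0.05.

Grand mean = 75.0. SS_between = 1320.0, MS_between = 440.0. F = 5.5, F_crit ≈ 2.816. Reject H₀.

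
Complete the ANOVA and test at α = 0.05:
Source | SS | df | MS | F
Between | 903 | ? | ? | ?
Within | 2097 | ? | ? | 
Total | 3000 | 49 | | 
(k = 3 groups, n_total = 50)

df_between = 2, df_within = 47. MS_between = 451.5, MS_within = 44.62. F = 10.119, F_crit ≈ 3.195. Reject H₀.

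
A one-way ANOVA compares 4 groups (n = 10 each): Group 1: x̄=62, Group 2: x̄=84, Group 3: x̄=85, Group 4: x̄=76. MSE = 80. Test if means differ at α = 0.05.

Grand mean = 76.75. SS_between = 3387.5, MS_between = 1129.17. F = 14.115, F_crit ≈ 2.866. Reject H₀.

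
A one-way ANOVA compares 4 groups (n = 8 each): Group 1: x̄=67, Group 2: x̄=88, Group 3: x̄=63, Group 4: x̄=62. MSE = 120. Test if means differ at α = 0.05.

Grand mean = 70.0. SS_between = 3568.0, MS_between = 1189.33. F = 9.911, F_crit ≈ 2.947. Reject H₀.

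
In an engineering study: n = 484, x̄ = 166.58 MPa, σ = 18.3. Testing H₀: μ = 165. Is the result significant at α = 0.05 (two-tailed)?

z = (166.58 - 165)/(18.3/√484) = 1.899. Since |z| ≤ 1.96, not significant at α = 0.05.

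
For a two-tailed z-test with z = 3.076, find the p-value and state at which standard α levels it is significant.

p = 2·P(Z > |3.076|) = 2·(1 - Φ(3.076)) ≈ 0.0021. Significant at α = 0.1; Significant at α = 0.05; Significant at α = 0.01.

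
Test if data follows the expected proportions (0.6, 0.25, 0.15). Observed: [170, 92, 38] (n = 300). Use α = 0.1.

Expected: [180.0, 75.0, 45.0]. χ² = 5.498. df = 2, critical = 4.605. Reject H₀.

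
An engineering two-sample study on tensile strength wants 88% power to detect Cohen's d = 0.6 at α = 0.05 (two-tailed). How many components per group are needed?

z_{α/2} = 1.96, z_β = Φ⁻¹(0.88) = 1.175. For medium effect (d = 0.6): n per group = 2(z_{α/2} + z_β)²/d² = 2(1.96 + 1.175)²/0.6² = 54.6 → 55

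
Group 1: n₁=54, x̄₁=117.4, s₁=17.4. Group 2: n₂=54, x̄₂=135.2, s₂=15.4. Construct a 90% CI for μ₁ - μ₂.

Difference = -17.8. SE = √(17.4²/54 + 15.4²/54) = 3.162. CI = (-23.0, -12.6)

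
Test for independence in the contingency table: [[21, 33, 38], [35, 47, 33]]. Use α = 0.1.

χ² = 3.793. df = 2, critical = 4.605. Fail to reject H₀. No evidence of dependence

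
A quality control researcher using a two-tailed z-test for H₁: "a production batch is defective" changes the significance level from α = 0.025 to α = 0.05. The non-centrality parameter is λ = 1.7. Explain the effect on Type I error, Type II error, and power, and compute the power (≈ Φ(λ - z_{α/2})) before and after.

Increasing α from 0.025 to 0.05:
• Type I error rate increases (α is the Type I rate by definition).
• Critical value moves from z_{α/2} = 2.241 to 1.96, so power = Φ(λ - z_{α/2}) goes from Φ(1.7 - 2.241) = 0.294 to Φ(1.7 - 1.96) = 0.397.
• Type II error rate β = 1 - power therefore decreases (0.706 → 0.603).
Appropriate when false negatives are costly — here, shipping a defective batch — faulty products reach customers.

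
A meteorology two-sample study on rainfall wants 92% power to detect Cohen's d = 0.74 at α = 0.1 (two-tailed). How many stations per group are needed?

z_{α/2} = 1.645, z_β = Φ⁻¹(0.92) = 1.405. For medium effect (d = 0.74): n per group = 2(z_{α/2} + z_β)²/d² = 2(1.645 + 1.405)²/0.74² = 34.0 → 34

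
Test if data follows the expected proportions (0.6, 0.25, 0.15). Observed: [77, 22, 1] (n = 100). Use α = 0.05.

Expected: [60.0, 25.0, 15.0]. χ² = 18.243. df = 2, critical = 5.991. Reject H₀.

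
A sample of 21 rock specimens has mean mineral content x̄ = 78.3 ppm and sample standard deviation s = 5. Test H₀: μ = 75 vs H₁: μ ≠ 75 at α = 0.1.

t = (x̄ - μ₀)/(s/√n) = (78.3 - 75)/(5/√21) = 3.024. df = 20, critical t = ±1.725. Reject H₀.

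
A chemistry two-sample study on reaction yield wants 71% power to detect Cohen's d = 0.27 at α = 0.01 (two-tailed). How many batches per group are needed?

z_{α/2} = 2.576, z_β = Φ⁻¹(0.71) = 0.553. For small effect (d = 0.27): n per group = 2(z_{α/2} + z_β)²/d² = 2(2.576 + 0.553)²/0.27² = 268.6 → 269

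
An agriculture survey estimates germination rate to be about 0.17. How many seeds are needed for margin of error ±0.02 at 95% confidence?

n = z²p(1-p)/E² = 1.96²×0.17×0.83/0.02² = 1355.1 → n = 1356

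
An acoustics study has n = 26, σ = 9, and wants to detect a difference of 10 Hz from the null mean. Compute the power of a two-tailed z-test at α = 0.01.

SE = σ/√n = 9/√26 = 1.765. Non-centrality λ = d/SE = 10/1.765 = 5.666. Power ≈ Φ(λ - z_{α/2}) = Φ(5.666 - 2.576) = Φ(3.09) = 0.999.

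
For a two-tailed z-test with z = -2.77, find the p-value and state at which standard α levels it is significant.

p = 2·P(Z > |-2.77|) = 2·(1 - Φ(2.77)) ≈ 0.0056. Significant at α = 0.1; Significant at α = 0.05; Significant at α = 0.01.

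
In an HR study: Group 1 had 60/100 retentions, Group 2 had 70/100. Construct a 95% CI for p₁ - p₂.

p̂₁ = 0.6, p̂₂ = 0.7. Difference = -0.1. CI = (-0.231, 0.031)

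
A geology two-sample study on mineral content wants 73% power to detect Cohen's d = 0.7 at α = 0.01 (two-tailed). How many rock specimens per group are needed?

z_{α/2} = 2.576, z_β = Φ⁻¹(0.73) = 0.613. For medium effect (d = 0.7): n per group = 2(z_{α/2} + z_β)²/d² = 2(2.576 + 0.613)²/0.7² = 41.5 → 42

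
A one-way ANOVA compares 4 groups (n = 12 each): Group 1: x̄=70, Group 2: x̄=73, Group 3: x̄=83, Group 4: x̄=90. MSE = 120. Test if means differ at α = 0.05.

Grand mean = 79.0. SS_between = 3048.0, MS_between = 1016.0. F = 8.467, F_crit ≈ 2.816. Reject H₀.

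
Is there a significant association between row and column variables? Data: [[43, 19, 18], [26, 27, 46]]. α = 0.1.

χ² = 15.993. df = 2, critical = 4.605. Reject H₀. Variables are dependent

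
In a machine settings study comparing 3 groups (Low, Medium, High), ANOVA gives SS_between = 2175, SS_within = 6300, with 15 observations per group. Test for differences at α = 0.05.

df_between = 2, df_within = 42. F = MS_between/MS_within = 1087.5/150.0 = 7.25. F_crit ≈ 3.22. Reject H₀. At least one mean differs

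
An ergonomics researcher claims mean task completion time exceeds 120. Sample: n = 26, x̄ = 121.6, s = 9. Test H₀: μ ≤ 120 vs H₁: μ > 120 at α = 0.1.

t = (121.6 - 120)/(9/√26) = 0.906, df = 25. Critical t = 1.316. Fail to reject H₀.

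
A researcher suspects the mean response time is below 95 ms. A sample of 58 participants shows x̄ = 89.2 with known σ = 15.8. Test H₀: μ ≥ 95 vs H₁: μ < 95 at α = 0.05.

z = -2.796. Critical value: -1.645. Reject H₀.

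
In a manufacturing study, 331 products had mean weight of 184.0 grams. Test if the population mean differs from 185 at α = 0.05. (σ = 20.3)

z = (x̄ - μ₀)/(σ/√n) = (184.0 - 185)/(20.3/√331) = -0.896. Critical value: ±1.96. Since |-0.896| ≤ 1.96, Fail to reject H₀.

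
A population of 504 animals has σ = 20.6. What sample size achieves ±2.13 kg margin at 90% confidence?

Without FPC: n₀ = (1.645×20.6/2.13)² = 253.109. With FPC: n = n₀N/(n₀+N-1) = 168.7 → n = 169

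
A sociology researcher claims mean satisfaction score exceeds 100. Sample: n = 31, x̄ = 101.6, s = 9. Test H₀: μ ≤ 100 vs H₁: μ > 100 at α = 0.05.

t = (101.6 - 100)/(9/√31) = 0.99, df = 30. Critical t = 1.697. Fail to reject H₀.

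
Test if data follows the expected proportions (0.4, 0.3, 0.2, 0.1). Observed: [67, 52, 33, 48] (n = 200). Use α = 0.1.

Expected: [80.0, 60.0, 40.0, 20.0]. χ² = 43.604. df = 3, critical = 6.251. Reject H₀.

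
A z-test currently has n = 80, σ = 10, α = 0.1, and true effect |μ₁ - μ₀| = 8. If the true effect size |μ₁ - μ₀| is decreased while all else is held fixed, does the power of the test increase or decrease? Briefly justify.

Power decreases: a smaller true effect decreases the non-centrality λ = |μ₁ - μ₀|/(σ/√n).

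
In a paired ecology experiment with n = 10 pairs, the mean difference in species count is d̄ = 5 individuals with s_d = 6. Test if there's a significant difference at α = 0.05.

t = d̄/(s_d/√n) = 5/(6/√10) = 2.635. df = 9, critical t = ±2.262. Reject H₀.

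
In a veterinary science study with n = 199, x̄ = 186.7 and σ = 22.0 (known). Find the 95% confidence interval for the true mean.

CI = x̄ ± z*(σ/√n) = 186.7 ± 1.96(22.0/√199) = 186.7 ± 3.06 = (183.64, 189.76)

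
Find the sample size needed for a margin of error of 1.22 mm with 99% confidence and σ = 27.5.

n = (z*σ/E)² = (2.576×27.5/1.22)² = 3371.6 → n = 3372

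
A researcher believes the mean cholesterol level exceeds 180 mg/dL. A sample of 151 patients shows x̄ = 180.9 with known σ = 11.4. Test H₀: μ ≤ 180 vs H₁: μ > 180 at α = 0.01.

z = 0.97. Critical value: 2.33. Fail to reject H₀.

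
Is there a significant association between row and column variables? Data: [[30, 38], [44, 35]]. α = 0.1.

χ² = 1.96. df = 1, critical = 2.706. Fail to reject H₀. No evidence of dependence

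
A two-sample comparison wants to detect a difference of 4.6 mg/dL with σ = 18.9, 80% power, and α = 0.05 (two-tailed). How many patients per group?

n per group = 2(z_α/2 + z_β)²σ²/d² = 2×(1.96 + 0.84)²×18.9²/4.6² = 264.7 → n = 265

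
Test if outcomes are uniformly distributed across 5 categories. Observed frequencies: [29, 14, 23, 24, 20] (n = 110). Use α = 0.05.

Expected = 22 each. χ² = Σ(O-E)²/E = 5.545. df = 4, critical value = 9.488. Fail to reject H₀.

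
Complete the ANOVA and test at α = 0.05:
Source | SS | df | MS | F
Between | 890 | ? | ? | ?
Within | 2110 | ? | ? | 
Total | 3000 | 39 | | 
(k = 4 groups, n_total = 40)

df_between = 3, df_within = 36. MS_between = 296.67, MS_within = 58.61. F = 5.062, F_crit ≈ 2.866. Reject H₀.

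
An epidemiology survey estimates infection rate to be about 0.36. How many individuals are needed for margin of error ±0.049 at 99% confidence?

n = z²p(1-p)/E² = 2.576²×0.36×0.64/0.049² = 636.8 → n = 637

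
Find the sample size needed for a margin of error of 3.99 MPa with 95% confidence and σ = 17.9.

n = (z*σ/E)² = (1.96×17.9/3.99)² = 77.3 → n = 78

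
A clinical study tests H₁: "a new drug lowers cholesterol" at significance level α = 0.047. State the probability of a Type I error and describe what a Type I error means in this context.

P(Type I error) = α = 0.047. A Type I error is rejecting H₀ when H₀ is actually true (false positive) — here, concluding that a new drug lowers cholesterol when in fact this is not the case. Consequence: approving an ineffective drug — patients take a useless medication and may skip effective alternatives.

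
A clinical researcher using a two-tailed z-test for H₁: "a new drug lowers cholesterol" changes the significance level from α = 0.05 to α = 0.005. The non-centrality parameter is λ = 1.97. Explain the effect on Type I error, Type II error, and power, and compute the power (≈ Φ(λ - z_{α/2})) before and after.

Decreasing α from 0.05 to 0.005:
• Type I error rate decreases (α is the Type I rate by definition).
• Critical value moves from z_{α/2} = 1.96 to 2.807, so power = Φ(λ - z_{α/2}) goes from Φ(1.97 - 1.96) = 0.504 to Φ(1.97 - 2.807) = 0.201.
• Type II error rate β = 1 - power therefore increases (0.496 → 0.799).
Appropriate when false positives are costly — here, approving an ineffective drug — patients take a useless medication and may skip effective alternatives.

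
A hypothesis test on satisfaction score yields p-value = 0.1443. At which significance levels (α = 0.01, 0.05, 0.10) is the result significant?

p = 0.1443. Not significant at any of the given levels.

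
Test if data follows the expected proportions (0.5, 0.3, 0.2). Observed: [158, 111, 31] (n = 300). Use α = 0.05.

Expected: [150.0, 90.0, 60.0]. χ² = 19.343. df = 2, critical = 5.991. Reject H₀.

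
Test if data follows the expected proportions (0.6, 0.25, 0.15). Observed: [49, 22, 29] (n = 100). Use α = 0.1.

Expected: [60.0, 25.0, 15.0]. χ² = 15.443. df = 2, critical = 4.605. Reject H₀.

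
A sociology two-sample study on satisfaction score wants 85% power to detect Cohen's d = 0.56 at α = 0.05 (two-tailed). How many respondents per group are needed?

z_{α/2} = 1.96, z_β = Φ⁻¹(0.85) = 1.036. For medium effect (d = 0.56): n per group = 2(z_{α/2} + z_β)²/d² = 2(1.96 + 1.036)²/0.56² = 57.2 → 58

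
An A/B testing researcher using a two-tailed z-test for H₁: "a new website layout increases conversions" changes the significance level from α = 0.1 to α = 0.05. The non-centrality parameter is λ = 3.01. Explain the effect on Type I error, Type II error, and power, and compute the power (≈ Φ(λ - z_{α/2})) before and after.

Decreasing α from 0.1 to 0.05:
• Type I error rate decreases (α is the Type I rate by definition).
• Critical value moves from z_{α/2} = 1.645 to 1.96, so power = Φ(λ - z_{α/2}) goes from Φ(3.01 - 1.645) = 0.914 to Φ(3.01 - 1.96) = 0.853.
• Type II error rate β = 1 - power therefore increases (0.086 → 0.147).
Appropriate when false positives are costly — here, rolling out a layout that doesn't actually help — wasted engineering effort.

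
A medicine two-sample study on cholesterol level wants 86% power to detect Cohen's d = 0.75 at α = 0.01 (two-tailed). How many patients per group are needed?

z_{α/2} = 2.576, z_β = Φ⁻¹(0.86) = 1.08. For medium effect (d = 0.75): n per group = 2(z_{α/2} + z_β)²/d² = 2(2.576 + 1.08)²/0.75² = 47.5 → 48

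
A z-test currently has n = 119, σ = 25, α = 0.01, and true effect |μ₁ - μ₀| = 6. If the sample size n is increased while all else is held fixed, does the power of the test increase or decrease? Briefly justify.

Power increases: a larger n shrinks the standard error σ/√n, moving the sampling distribution under H₁ further from the critical value.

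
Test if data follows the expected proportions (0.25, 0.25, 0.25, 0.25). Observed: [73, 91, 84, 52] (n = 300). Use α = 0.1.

Expected: [75.0, 75.0, 75.0, 75.0]. χ² = 11.6. df = 3, critical = 6.251. Reject H₀.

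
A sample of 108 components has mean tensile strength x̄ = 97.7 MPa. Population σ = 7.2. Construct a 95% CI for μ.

CI = x̄ ± z*(σ/√n) = 97.7 ± 1.96(7.2/√108) = 97.7 ± 1.36 = (96.34, 99.06)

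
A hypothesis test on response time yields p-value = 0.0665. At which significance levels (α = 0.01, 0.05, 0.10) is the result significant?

p = 0.0665. Significant at: α = 0.1.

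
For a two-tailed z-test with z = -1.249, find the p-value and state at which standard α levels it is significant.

p = 2·P(Z > |-1.249|) = 2·(1 - Φ(1.249)) ≈ 0.2117. Not significant at any standard level.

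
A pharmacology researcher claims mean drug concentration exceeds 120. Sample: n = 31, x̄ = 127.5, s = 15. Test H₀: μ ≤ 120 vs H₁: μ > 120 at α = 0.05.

t = (127.5 - 120)/(15/√31) = 2.784, df = 30. Critical t = 1.697. Reject H₀.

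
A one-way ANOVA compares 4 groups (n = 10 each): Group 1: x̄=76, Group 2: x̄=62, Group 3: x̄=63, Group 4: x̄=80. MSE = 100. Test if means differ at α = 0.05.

Grand mean = 70.25. SS_between = 2487.5, MS_between = 829.17. F = 8.292, F_crit ≈ 2.866. Reject H₀.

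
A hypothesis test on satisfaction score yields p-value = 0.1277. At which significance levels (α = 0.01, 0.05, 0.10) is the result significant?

p = 0.1277. Not significant at any of the given levels.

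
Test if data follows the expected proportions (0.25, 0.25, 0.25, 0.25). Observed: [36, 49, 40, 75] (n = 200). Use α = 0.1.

Expected: [50.0, 50.0, 50.0, 50.0]. χ² = 18.44. df = 3, critical = 6.251. Reject H₀.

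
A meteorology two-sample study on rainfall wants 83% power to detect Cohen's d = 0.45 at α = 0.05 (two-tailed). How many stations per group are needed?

z_{α/2} = 1.96, z_β = Φ⁻¹(0.83) = 0.954. For small effect (d = 0.45): n per group = 2(z_{α/2} + z_β)²/d² = 2(1.96 + 0.954)²/0.45² = 83.9 → 84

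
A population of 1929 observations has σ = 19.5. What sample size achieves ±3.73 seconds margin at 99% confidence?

Without FPC: n₀ = (2.576×19.5/3.73)² = 181.361. With FPC: n = n₀N/(n₀+N-1) = 165.9 → n = 166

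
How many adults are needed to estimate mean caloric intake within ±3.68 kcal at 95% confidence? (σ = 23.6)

n = (z*σ/E)² = (1.96×23.6/3.68)² = 158.0 → n = 158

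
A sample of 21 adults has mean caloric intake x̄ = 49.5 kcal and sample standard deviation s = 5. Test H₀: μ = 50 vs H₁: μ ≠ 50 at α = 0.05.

t = (x̄ - μ₀)/(s/√n) = (49.5 - 50)/(5/√21) = -0.458. df = 20, critical t = ±2.086. Fail to reject H₀.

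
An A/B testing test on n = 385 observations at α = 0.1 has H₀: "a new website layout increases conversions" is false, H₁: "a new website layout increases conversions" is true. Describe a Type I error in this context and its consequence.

Type I error: rejecting H₀ when it is true — concluding that a new website layout increases conversions when in fact it is not. Consequence: rolling out a layout that doesn't actually help — wasted engineering effort.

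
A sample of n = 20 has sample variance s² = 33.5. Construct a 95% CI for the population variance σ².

df = 19. χ²_{0.025} = 32.852, χ²_{0.975} = 8.907. CI for σ² = ((n-1)s²/χ²_{α/2}, (n-1)s²/χ²_{1-α/2}) = (19·33.5/32.852, 19·33.5/8.907) = (19.37, 71.46)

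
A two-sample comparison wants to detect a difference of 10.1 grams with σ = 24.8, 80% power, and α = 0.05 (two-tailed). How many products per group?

n per group = 2(z_α/2 + z_β)²σ²/d² = 2×(1.96 + 0.84)²×24.8²/10.1² = 94.5 → n = 95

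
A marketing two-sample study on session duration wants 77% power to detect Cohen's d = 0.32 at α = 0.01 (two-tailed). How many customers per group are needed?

z_{α/2} = 2.576, z_β = Φ⁻¹(0.77) = 0.739. For small effect (d = 0.32): n per group = 2(z_{α/2} + z_β)²/d² = 2(2.576 + 0.739)²/0.32² = 214.6 → 215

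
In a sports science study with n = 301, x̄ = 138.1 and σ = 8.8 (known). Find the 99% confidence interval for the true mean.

CI = x̄ ± z*(σ/√n) = 138.1 ± 2.576(8.8/√301) = 138.1 ± 1.31 = (136.79, 139.41)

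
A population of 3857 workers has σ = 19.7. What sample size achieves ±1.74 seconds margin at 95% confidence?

Without FPC: n₀ = (1.96×19.7/1.74)² = 492.432. With FPC: n = n₀N/(n₀+N-1) = 436.8 → n = 437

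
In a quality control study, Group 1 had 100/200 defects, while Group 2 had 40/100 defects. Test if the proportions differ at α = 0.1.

p̂₁ = 0.5, p̂₂ = 0.4, pooled p̂ = 0.467. z = 1.637. Critical: ±1.645. Fail to reject H₀.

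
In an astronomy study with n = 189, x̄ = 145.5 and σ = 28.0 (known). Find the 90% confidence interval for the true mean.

CI = x̄ ± z*(σ/√n) = 145.5 ± 1.645(28.0/√189) = 145.5 ± 3.35 = (142.15, 148.85)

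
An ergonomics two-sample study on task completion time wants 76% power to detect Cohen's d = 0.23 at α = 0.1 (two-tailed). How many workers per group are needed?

z_{α/2} = 1.645, z_β = Φ⁻¹(0.76) = 0.706. For small effect (d = 0.23): n per group = 2(z_{α/2} + z_β)²/d² = 2(1.645 + 0.706)²/0.23² = 209.0 → 209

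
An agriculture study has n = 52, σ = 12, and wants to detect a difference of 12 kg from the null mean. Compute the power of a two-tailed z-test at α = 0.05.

SE = σ/√n = 12/√52 = 1.664. Non-centrality λ = d/SE = 12/1.664 = 7.211. Power ≈ Φ(λ - z_{α/2}) = Φ(7.211 - 1.96) = Φ(5.251) = 1.0.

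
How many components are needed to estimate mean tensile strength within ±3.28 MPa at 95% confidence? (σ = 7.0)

n = (z*σ/E)² = (1.96×7.0/3.28)² = 17.5 → n = 18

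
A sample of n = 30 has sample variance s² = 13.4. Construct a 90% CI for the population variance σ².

df = 29. χ²_{0.05} = 42.557, χ²_{0.95} = 17.708. CI for σ² = ((n-1)s²/χ²_{α/2}, (n-1)s²/χ²_{1-α/2}) = (29·13.4/42.557, 29·13.4/17.708) = (9.13, 21.94)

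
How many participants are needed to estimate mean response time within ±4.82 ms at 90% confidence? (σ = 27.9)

n = (z*σ/E)² = (1.645×27.9/4.82)² = 90.7 → n = 91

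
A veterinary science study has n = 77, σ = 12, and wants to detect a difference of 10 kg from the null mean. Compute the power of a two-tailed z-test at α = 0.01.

SE = σ/√n = 12/√77 = 1.368. Non-centrality λ = d/SE = 10/1.368 = 7.312. Power ≈ Φ(λ - z_{α/2}) = Φ(7.312 - 2.576) = Φ(4.736) = 1.0.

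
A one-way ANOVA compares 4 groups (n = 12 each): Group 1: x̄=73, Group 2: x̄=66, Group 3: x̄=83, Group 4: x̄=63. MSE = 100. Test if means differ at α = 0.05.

Grand mean = 71.25. SS_between = 2841.0, MS_between = 947.0. F = 9.47, F_crit ≈ 2.816. Reject H₀.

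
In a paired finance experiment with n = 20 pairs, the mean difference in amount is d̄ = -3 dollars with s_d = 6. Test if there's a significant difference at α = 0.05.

t = d̄/(s_d/√n) = -3/(6/√20) = -2.236. df = 19, critical t = ±2.093. Reject H₀.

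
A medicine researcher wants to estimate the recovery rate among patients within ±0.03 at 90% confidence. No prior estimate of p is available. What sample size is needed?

Conservative approach: use p = 0.5 (maximizes p(1-p) = 0.25). n = z²(0.25)/E² = 1.645²×0.25/0.03² = 751.7 → n = 752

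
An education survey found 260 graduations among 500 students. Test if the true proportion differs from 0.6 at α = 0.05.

p̂ = 0.52, p₀ = 0.6. z = (p̂ - p₀)/√(p₀(1-p₀)/n) = -3.651. Critical: ±1.96. Reject H₀.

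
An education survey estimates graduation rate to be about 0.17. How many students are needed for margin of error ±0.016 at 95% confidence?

n = z²p(1-p)/E² = 1.96²×0.17×0.83/0.016² = 2117.4 → n = 2118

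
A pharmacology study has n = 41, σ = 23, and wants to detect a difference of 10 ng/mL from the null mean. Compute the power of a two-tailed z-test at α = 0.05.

SE = σ/√n = 23/√41 = 3.592. Non-centrality λ = d/SE = 10/3.592 = 2.784. Power ≈ Φ(λ - z_{α/2}) = Φ(2.784 - 1.96) = Φ(0.824) = 0.795.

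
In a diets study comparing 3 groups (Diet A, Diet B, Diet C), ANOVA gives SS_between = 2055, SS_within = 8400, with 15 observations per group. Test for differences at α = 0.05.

df_between = 2, df_within = 42. F = MS_between/MS_within = 1027.5/200.0 = 5.138. F_crit ≈ 3.22. Reject H₀. At least one mean differs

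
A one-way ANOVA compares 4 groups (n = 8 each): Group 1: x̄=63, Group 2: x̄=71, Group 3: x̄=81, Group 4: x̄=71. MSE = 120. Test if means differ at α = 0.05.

Grand mean = 71.5. SS_between = 1304.0, MS_between = 434.67. F = 3.622, F_crit ≈ 2.947. Reject H₀.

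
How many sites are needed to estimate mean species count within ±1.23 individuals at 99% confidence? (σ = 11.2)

n = (z*σ/E)² = (2.576×11.2/1.23)² = 550.2 → n = 551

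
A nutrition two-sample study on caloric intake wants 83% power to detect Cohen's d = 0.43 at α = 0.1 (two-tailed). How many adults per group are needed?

z_{α/2} = 1.645, z_β = Φ⁻¹(0.83) = 0.954. For small effect (d = 0.43): n per group = 2(z_{α/2} + z_β)²/d² = 2(1.645 + 0.954)²/0.43² = 73.1 → 74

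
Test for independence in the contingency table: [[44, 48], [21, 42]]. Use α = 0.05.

χ² = 3.226. df = 1, critical = 3.841. Fail to reject H₀. No evidence of dependence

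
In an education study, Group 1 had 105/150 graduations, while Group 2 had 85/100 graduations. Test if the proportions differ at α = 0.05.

p̂₁ = 0.7, p̂₂ = 0.85, pooled p̂ = 0.76. z = -2.721. Critical: ±1.96. Reject H₀.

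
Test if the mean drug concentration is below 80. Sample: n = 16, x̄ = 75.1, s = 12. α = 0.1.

t = (75.1 - 80)/(12/√16) = -1.633, df = 15. Critical t = -1.341. Reject H₀.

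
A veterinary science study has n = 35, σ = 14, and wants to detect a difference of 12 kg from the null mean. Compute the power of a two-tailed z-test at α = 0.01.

SE = σ/√n = 14/√35 = 2.366. Non-centrality λ = d/SE = 12/2.366 = 5.071. Power ≈ Φ(λ - z_{α/2}) = Φ(5.071 - 2.576) = Φ(2.495) = 0.994.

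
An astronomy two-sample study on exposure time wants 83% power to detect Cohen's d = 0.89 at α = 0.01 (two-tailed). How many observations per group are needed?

z_{α/2} = 2.576, z_β = Φ⁻¹(0.83) = 0.954. For large effect (d = 0.89): n per group = 2(z_{α/2} + z_β)²/d² = 2(2.576 + 0.954)²/0.89² = 31.5 → 32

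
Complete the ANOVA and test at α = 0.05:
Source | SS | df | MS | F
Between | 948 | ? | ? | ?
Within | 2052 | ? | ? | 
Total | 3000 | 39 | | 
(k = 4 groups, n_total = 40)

df_between = 3, df_within = 36. MS_between = 316.0, MS_within = 57.0. F = 5.544, F_crit ≈ 2.866. Reject H₀.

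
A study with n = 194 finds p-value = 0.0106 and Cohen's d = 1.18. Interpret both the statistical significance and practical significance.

Statistically significant (p = 0.0106 < 0.05). Cohen's d = 1.18 indicates a large effect size. Both statistical and practical significance should be considered.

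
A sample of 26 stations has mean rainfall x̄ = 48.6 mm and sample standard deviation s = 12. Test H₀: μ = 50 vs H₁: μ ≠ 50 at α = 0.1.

t = (x̄ - μ₀)/(s/√n) = (48.6 - 50)/(12/√26) = -0.595. df = 25, critical t = ±1.708. Fail to reject H₀.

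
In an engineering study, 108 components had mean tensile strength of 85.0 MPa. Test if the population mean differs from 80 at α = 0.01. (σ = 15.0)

z = (x̄ - μ₀)/(σ/√n) = (85.0 - 80)/(15.0/√108) = 3.464. Critical value: ±2.576. Since |3.464| > 2.576, Reject H₀.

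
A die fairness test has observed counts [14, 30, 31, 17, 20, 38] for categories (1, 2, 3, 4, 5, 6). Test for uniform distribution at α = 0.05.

Expected = 25 each. χ² = Σ(O-E)²/E = 17.6. df = 5, critical value = 11.07. Reject H₀.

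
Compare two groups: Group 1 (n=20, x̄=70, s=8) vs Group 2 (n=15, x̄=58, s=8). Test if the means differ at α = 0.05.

Pooled sp = 8.0. t = 4.392, df = 33. Critical t = ±2.035. Reject H₀.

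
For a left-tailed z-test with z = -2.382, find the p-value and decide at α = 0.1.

p = P(Z < -2.382) = Φ(-2.382) ≈ 0.0086. Since p < 0.1, reject H₀ (significant) at α = 0.1.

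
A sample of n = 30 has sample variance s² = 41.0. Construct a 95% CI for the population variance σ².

df = 29. χ²_{0.025} = 45.722, χ²_{0.975} = 16.047. CI for σ² = ((n-1)s²/χ²_{α/2}, (n-1)s²/χ²_{1-α/2}) = (29·41.0/45.722, 29·41.0/16.047) = (26.0, 74.09)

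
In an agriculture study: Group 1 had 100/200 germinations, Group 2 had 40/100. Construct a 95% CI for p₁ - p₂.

p̂₁ = 0.5, p̂₂ = 0.4. Difference = 0.1. CI = (-0.018, 0.218)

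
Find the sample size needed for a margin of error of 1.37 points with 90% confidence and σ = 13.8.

n = (z*σ/E)² = (1.645×13.8/1.37)² = 274.6 → n = 275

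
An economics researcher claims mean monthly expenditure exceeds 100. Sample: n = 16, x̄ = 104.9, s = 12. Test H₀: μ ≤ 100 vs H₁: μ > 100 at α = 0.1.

t = (104.9 - 100)/(12/√16) = 1.633, df = 15. Critical t = 1.341. Reject H₀.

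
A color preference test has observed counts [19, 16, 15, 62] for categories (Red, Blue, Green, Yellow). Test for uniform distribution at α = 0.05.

Expected = 28 each. χ² = Σ(O-E)²/E = 55.357. df = 3, critical value = 7.815. Reject H₀.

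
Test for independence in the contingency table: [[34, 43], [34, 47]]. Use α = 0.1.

χ² = 0.077. df = 1, critical = 2.706. Fail to reject H₀. No evidence of dependence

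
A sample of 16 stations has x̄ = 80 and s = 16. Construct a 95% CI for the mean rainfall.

CI = x̄ ± t*(s/√n) = 80 ± 2.131(16/√16) = (71.48, 88.52)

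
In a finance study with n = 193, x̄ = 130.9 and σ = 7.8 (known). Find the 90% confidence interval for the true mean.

CI = x̄ ± z*(σ/√n) = 130.9 ± 1.645(7.8/√193) = 130.9 ± 0.92 = (129.98, 131.82)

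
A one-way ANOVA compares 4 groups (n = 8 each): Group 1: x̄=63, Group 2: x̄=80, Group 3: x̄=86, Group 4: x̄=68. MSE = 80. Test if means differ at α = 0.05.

Grand mean = 74.25. SS_between = 2694.0, MS_between = 898.0. F = 11.225, F_crit ≈ 2.947. Reject H₀.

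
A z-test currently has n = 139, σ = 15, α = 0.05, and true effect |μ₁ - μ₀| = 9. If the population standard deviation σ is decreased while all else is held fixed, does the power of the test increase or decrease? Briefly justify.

Power increases: a smaller σ shrinks the standard error σ/√n, moving the sampling distribution under H₁ further from the critical value.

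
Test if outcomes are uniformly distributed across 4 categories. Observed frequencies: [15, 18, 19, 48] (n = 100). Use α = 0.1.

Expected = 25 each. χ² = Σ(O-E)²/E = 28.56. df = 3, critical value = 6.251. Reject H₀.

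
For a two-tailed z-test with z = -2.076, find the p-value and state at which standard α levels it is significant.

p = 2·P(Z > |-2.076|) = 2·(1 - Φ(2.076)) ≈ 0.0379. Significant at α = 0.1; Significant at α = 0.05.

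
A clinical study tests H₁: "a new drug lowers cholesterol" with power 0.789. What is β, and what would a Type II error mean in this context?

β = 1 - power = 1 - 0.789 = 0.211. A Type II error is failing to reject H₀ when H₀ is false (false negative) — here, failing to conclude that a new drug lowers cholesterol when in fact it is true. Consequence: shelving an effective drug — patients miss out on a treatment that would have helped.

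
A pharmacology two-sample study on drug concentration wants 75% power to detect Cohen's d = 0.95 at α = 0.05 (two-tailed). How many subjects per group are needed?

z_{α/2} = 1.96, z_β = Φ⁻¹(0.75) = 0.674. For large effect (d = 0.95): n per group = 2(z_{α/2} + z_β)²/d² = 2(1.96 + 0.674)²/0.95² = 15.4 → 16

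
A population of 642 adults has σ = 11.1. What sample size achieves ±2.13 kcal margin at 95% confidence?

Without FPC: n₀ = (1.96×11.1/2.13)² = 104.328. With FPC: n = n₀N/(n₀+N-1) = 89.9 → n = 90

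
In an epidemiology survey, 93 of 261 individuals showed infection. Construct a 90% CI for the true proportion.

p̂ = 0.356. CI = p̂ ± z*√(p̂(1-p̂)/n) = (0.308, 0.405)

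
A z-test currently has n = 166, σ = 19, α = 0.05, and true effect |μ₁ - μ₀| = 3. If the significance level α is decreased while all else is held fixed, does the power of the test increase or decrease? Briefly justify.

Power decreases: a smaller α raises the critical value, so less of the H₁ sampling distribution falls in the rejection region.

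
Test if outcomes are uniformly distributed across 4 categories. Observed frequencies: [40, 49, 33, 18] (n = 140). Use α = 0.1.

Expected = 35 each. χ² = Σ(O-E)²/E = 14.686. df = 3, critical value = 6.251. Reject H₀.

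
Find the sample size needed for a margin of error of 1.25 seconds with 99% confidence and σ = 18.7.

n = (z*σ/E)² = (2.576×18.7/1.25)² = 1485.1 → n = 1486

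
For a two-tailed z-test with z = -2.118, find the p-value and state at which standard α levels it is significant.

p = 2·P(Z > |-2.118|) = 2·(1 - Φ(2.118)) ≈ 0.0342. Significant at α = 0.1; Significant at α = 0.05.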